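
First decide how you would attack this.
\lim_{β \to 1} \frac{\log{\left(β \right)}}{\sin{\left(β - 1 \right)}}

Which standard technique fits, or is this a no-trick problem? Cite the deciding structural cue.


Verdict: l'Hôpital's rule (0/0) — the 0/0 form at 1 is the signature situation for l'Hôpital's rule. Known elementary limits would finish this too — the rule just bypasses the case analysis.


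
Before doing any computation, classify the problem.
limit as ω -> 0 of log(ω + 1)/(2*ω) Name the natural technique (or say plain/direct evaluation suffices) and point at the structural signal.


Method: l'Hôpital's rule (0/0) — substituting 0 gives 0 over 0; differentiate top and bottom once and re-evaluate. A local series expansion at the point resolves it as well; the rule is the packaged version of that step.


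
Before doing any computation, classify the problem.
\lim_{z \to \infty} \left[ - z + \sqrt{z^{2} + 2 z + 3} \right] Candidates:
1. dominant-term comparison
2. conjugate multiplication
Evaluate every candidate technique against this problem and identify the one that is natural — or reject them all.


Verdict: conjugate multiplication — divergence minus divergence hides a finite answer — expose it by pairing \sqrt{z^{2} + 2 z + 3} - z with its conjugate.
- dominant-term comparison — no ranking of term growth rates resolves the limit here.
- conjugate multiplication: applicable, and directly so.


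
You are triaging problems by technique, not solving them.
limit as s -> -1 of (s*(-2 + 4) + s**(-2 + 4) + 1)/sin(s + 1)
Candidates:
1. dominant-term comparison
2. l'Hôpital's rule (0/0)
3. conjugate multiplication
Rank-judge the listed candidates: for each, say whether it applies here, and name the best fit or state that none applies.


Method: l'Hôpital's rule (0/0) — numerator and denominator both vanish at -1 — a genuine 0/0 form, which is exactly when l'Hôpital applies. Known elementary limits would finish this too — the rule just bypasses the case analysis.
- dominant-term comparison: no dominant power emerges to decide the limit by degree comparison.
- l'Hôpital's rule (0/0) — yes — fits the structure here.
- conjugate multiplication — rationalization has no target — no divergent radical difference appears.


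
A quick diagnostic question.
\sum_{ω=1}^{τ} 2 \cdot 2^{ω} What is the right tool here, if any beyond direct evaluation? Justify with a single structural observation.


Best approach: the geometric series formula — the ratio of consecutive terms is the constant 2, independent of the index — a geometric sum.


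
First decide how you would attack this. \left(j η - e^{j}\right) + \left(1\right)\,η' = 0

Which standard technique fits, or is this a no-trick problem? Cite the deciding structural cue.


Diagnosis: a linear integrating factor — linear in the unknown with genuine forcing: multiply through by the exponential of the integrated coefficient and the left side closes into one derivative.


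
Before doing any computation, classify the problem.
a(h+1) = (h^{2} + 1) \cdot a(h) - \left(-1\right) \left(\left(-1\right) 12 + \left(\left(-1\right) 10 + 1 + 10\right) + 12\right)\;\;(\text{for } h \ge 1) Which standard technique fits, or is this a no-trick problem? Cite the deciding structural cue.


Technique: a summation factor — because the multiplier h^{2} + 1 is index-dependent, divide through by its running product and sum the resulting differences.


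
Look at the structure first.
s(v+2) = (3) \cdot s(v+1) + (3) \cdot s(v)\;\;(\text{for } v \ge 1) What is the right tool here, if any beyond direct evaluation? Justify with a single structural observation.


Diagnosis: the characteristic-root method — fixed numeric weights on consecutive terms and no forcing term added: the root method in its home territory.


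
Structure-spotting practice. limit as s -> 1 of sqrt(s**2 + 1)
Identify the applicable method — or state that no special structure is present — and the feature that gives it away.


Technique: no special technique — no denominator vanishes and nothing blows up at 1: direct substitution is the whole computation.


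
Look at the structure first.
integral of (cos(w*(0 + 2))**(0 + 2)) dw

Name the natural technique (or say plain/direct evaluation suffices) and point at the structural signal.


Verdict: a trigonometric identity — cos(w*(0 + 2))**(0 + 2) calls for power reduction: rewrite via double angles before any antiderivative is attempted.


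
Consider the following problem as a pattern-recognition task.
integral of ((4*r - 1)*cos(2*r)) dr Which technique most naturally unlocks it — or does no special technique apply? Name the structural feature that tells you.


Technique: integration by parts — differentiate 4*r - 1, integrate cos(2*r): each pass lowers the polynomial degree, so parts terminates.


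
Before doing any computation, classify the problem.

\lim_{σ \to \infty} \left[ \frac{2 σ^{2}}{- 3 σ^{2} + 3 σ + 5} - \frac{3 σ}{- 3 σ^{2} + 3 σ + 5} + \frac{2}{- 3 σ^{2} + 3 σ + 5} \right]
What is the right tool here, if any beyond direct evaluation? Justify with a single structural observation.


Method: dominant-term comparison — as σ grows, only the highest-degree terms matter — compare leading terms and read the limit off. Differentiating the expression as a single quotient would eventually settle it as well; matching dominant growth settles it immediately.


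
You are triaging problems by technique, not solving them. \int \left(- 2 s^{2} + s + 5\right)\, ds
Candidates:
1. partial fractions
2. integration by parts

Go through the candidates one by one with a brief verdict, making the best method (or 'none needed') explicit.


Method: no special technique — every term is a constant multiple of a power of s; term-wise power-rule integration needs no preliminary transformation.
- partial fractions — there is no rational-function structure to decompose.
- integration by parts — parts would only shuffle a directly integrable integrand.


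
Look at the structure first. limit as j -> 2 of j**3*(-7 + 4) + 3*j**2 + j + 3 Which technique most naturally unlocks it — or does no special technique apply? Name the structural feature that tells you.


Technique: no special technique — no denominator vanishes and nothing blows up at 2: direct substitution is the whole computation.


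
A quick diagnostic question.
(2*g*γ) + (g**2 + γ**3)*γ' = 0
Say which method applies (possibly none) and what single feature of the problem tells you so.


Diagnosis: the exact-equation method — equality of cross partials is the green light — assemble the potential function term by term.


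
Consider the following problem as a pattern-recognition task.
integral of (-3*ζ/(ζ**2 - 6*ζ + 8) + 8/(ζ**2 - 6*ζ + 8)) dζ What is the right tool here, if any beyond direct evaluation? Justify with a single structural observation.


Verdict: partial fractions — break ζ**2 - 6*ζ + 8 into its roots and the integral splits into logarithm-sized bites.


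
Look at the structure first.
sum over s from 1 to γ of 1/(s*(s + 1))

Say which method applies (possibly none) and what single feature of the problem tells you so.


Diagnosis: telescoping — integer-spaced poles in 1/(s*(s + 1)) are the telescoping signature in disguise.


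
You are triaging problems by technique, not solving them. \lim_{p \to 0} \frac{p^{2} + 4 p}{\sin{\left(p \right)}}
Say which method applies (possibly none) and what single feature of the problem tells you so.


Verdict: l'Hôpital's rule (0/0) — numerator and denominator both vanish at 0 — a genuine 0/0 form, which is exactly when l'Hôpital applies. Expanding numerator and denominator to first order gives the same value — the rule automates exactly that.


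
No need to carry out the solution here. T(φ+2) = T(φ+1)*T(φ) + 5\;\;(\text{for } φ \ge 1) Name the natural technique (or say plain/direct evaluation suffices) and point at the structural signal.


Best approach: no special technique — the sequence value feeds back through itself nonlinearly — linear superposition fails, and every superposition-based closed form fails with it.


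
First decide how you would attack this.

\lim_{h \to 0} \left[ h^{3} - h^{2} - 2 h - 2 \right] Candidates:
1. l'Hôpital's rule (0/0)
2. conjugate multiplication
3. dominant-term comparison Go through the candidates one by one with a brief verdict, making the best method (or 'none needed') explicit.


Diagnosis: no special technique — the expression is continuous at 0 — substitute and evaluate; no indeterminate form appears.
- l'Hôpital's rule (0/0): substituting the point produces a determinate value, not a 0 over 0 clash.
- conjugate multiplication — there is no infinity-minus-infinity radical difference to rationalize.
- dominant-term comparison — leading-power comparison does not apply to this form.


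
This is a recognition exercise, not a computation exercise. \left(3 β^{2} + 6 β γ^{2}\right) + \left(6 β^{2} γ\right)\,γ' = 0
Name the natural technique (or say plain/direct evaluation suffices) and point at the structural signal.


Diagnosis: the exact-equation method — because the two cross partials coincide, the form is conservative as written — recover its potential in (β, γ).


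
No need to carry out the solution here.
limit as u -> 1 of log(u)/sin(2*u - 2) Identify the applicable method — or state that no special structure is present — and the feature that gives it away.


Best approach: l'Hôpital's rule (0/0) — numerator and denominator both vanish at 1 — a genuine 0/0 form, which is exactly when l'Hôpital applies. The standard small-argument limits would also carry it; the rule is the systematic route.


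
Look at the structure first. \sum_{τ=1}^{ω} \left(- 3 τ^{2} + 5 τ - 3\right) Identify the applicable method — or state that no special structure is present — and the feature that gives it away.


Best approach: no special technique — recognize the absence of structure: constant-multiple powers of τ summed plainly, no special method required.


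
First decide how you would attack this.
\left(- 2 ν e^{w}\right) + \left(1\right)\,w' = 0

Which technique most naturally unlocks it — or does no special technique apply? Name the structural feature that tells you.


Technique: separation of variables — all dependence on the two variables factors apart, the defining separable shape.


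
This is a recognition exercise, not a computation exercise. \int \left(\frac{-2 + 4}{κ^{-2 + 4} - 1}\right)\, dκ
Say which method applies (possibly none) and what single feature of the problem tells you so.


Best approach: partial fractions — the bottom, (κ^{-2 + 4} - 1), comes apart into simple factors, and a proper rational function over split factors decomposes.


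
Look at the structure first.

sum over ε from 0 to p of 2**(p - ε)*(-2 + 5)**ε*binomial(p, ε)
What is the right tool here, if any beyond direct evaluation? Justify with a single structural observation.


Diagnosis: the binomial theorem — binomial coefficients against complementary powers of (-2 + 5) and 2: recognize the binomial expansion and resum.


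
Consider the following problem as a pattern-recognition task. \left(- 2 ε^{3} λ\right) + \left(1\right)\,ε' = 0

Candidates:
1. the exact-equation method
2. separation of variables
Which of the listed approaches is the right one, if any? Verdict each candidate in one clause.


Technique: separation of variables — all dependence on the two variables factors apart, the defining separable shape.
- the exact-equation method: the cross partial derivatives disagree, so no single potential exists.
- separation of variables — a fit — the right tool for this form.


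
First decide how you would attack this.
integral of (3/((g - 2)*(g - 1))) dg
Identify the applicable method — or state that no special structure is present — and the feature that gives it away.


Technique: partial fractions — the bottom factors while the top stays lower-degree — split into simple fractions and integrate piece by piece.


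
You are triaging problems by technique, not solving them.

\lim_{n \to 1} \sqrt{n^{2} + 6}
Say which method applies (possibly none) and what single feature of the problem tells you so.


Technique: no special technique — nothing blocks direct substitution at 1: plug in and finish.


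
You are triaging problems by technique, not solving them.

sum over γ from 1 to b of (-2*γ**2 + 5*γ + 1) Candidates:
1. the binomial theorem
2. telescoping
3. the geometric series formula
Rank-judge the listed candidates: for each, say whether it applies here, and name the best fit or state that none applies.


Method: no special technique — every summand is a constant multiple of a power of γ — apply the standard power-sum identities one degree at a time.
- the binomial theorem: the summand does not match any term pattern of an expanded binomial power.
- telescoping: the summand is not presented as a shifted difference — a telescoping rewrite may exist, but the displayed structure does not offer one.
- the geometric series formula — the term-to-term ratio drifts with the index — the one thing the geometric formula cannot absorb.


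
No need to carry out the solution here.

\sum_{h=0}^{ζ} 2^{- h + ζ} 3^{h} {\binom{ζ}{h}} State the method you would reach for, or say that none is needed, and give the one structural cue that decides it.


Method: the binomial theorem — the binomial coefficients weight matched powers of 3 and 2, which is exactly the expansion of a binomial power.


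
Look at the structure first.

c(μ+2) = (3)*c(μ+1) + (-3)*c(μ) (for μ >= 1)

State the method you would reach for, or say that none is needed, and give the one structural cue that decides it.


Diagnosis: the characteristic-root method — fixed numeric weights on consecutive terms and no forcing term added: the root method in its home territory.


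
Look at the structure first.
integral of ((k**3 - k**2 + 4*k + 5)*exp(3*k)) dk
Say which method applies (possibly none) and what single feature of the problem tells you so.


Method: integration by parts — a polynomial k**3 - k**2 + 4*k + 5 against the kernel exp(3*k) is the signature bounded-ladder case for integration by parts.


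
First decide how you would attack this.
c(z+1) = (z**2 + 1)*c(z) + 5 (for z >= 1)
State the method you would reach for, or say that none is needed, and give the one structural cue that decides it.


Diagnosis: a summation factor — it is first-order linear but the coefficient z**2 + 1 depends on the index, so multiply through by a summation factor to telescope it.


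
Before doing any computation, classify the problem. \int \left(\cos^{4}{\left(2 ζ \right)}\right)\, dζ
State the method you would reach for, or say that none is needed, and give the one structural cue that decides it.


Diagnosis: a trigonometric identity — \cos^{4}{\left(2 ζ \right)} carries an even exponent — trade it for double-angle cosines before integrating.


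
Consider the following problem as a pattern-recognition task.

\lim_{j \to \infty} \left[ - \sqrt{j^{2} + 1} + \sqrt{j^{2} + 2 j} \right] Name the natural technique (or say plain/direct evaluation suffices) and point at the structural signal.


Verdict: conjugate multiplication — both pieces blow up but their difference is finite; the conjugate trick rationalizes \sqrt{j^{2} + 2 j} - \sqrt{j^{2} + 1}.


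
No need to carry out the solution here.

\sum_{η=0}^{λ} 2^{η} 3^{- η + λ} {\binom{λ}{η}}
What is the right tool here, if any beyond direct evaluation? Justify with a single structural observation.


Method: the binomial theorem — binomial coefficients against complementary powers of 2 and 3: recognize the binomial expansion and resum.


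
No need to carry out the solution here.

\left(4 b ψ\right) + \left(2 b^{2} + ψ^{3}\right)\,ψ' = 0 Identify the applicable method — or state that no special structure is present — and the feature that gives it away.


Technique: the exact-equation method — because the two cross partials coincide, the form is conservative as written — recover its potential in (b, ψ).


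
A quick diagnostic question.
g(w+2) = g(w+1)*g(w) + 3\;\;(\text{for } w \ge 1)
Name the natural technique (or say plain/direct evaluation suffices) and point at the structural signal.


Method: no special technique — the recurrence is nonlinear in the sequence values; study it directly, no linear machinery applies.


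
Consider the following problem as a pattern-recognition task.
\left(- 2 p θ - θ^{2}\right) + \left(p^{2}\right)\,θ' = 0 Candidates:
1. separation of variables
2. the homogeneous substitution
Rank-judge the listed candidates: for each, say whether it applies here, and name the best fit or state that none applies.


Diagnosis: the homogeneous substitution — scaling p and θ together leaves the slope fixed — it depends only on θ/p, so substitute the ratio. Rearranged, this also fits the Bernoulli template directly; the homogeneous substitution reads the structure without the rearrangement.
- separation of variables: the two dependences are entangled, not a clean product of one-variable pieces.
- the homogeneous substitution: applicable, and directly so.


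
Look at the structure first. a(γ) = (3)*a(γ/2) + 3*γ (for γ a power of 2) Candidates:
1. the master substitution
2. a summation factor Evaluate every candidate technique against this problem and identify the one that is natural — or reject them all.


Diagnosis: the master substitution — index division is the fingerprint: γ/2 in the recursive call means substitute γ = 2^m.
- the master substitution — yes — fits the structure here.
- a summation factor — the recursion divides its index rather than shifting it — there is no previous-term chain for a summation factor to telescope.


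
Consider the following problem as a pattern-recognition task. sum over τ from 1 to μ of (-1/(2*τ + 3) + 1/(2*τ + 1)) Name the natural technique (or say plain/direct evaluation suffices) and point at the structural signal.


Diagnosis: telescoping — the piece each term subtracts is 1/(2*τ + 1) advanced by one index, and it reappears with a plus sign leading the following term — the sum collapses to its boundary terms.


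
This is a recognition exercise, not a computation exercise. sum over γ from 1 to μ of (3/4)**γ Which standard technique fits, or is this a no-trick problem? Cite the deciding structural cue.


Diagnosis: the geometric series formula — term-over-term division gives 3/4 every time — index-free ratio, geometric sum formula applies.


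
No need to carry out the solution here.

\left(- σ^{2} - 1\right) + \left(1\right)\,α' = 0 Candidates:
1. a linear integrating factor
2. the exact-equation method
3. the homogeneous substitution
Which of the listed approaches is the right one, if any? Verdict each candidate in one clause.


Best approach: no special technique — the slope is a pure function of σ; integrate both sides and be done.
- a linear integrating factor — with the unknown absent the integrating factor is a formality; direct integration is the working structure.
- the exact-equation method — with the unknown absent from both coefficients, the cross-partial test holds emptily — nothing for the exact method to work on.
- the homogeneous substitution: rescaling both variables together changes the slope, so no ratio substitution collapses it.


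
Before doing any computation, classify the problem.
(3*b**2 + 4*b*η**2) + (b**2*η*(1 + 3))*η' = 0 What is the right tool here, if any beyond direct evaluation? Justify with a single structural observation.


Diagnosis: the exact-equation method — the mixed-partials test passes for 3*b**2 + 4*b*η**2 and b**2*η*(1 + 3), so a potential function exists as presented.


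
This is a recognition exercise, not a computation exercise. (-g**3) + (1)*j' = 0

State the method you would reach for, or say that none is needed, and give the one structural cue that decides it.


Best approach: no special technique — solved for the derivative, j never appears on the right — this is a direct integration in g, not a differential-equations problem at heart.


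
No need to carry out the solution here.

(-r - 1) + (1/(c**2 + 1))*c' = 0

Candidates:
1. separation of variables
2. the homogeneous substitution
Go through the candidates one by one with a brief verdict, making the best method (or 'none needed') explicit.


Technique: separation of variables — all dependence on the two variables factors apart, the defining separable shape.
- separation of variables: yes, a natural case for it.
- the homogeneous substitution: the slope is not a function of the ratio of the variables alone.


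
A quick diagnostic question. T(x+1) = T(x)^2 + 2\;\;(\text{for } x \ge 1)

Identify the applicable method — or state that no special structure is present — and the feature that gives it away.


Method: no special technique — once the recursion is nonlinear, characteristic roots, master substitutions, and summation factors are all off the table.


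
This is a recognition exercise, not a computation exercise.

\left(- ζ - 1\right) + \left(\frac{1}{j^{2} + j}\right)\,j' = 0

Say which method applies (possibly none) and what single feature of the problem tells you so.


Diagnosis: separation of variables — all dependence on the two variables factors apart, the defining separable shape. Rearranged, this also fits the Bernoulli template directly; separation reads the product structure as given.


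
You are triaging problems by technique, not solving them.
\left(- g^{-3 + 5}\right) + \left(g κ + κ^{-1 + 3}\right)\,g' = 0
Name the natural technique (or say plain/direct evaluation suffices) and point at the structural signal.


Best approach: the homogeneous substitution — the slope's numerator and denominator have matching total degree, so it depends only on g/κ and the ratio substitution collapses it. This can also be massaged into Bernoulli form (the roles of the variables may need exchanging); the homogeneous substitution avoids that setup.


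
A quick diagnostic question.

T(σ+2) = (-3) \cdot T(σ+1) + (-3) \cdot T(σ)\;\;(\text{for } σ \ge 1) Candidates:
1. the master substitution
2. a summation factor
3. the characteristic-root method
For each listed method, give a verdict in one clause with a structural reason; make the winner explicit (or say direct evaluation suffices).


Best approach: the characteristic-root method — no index-dependence in the weights and nothing inhomogeneous: classic characteristic-equation setup.
- the master substitution — this is shift-type recursion, outside the divide-and-conquer template.
- a summation factor — a summation factor telescopes one-step recursions; this one carries higher-order memory.
- the characteristic-root method — yes, a natural case for it.


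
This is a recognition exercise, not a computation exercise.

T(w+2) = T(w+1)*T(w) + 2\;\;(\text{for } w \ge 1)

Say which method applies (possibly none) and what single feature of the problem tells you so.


Best approach: no special technique — a nonlinear dependence on earlier terms breaks linearity, and with it every superposition-based closed form.


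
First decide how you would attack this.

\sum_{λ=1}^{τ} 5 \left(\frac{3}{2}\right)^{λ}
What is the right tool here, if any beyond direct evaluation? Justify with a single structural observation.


Diagnosis: the geometric series formula — check a ratio of consecutive terms: it is \frac{3}{2}, independent of the index, so the geometric formula closes the sum.


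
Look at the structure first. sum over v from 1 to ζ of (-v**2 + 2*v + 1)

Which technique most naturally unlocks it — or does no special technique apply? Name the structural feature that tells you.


Verdict: no special technique — recognize the absence of structure: constant-multiple powers of v summed plainly, no special method required.


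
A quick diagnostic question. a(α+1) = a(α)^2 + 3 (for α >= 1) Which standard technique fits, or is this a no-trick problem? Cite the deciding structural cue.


Method: no special technique — the new term depends nonlinearly on the old ones, which disqualifies every superposition-based technique.


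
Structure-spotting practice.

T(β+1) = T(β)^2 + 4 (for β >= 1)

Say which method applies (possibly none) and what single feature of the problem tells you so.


Verdict: no special technique — the recurrence is nonlinear in the sequence terms; no linear-recurrence method fits it as written — one iterates or studies it directly.


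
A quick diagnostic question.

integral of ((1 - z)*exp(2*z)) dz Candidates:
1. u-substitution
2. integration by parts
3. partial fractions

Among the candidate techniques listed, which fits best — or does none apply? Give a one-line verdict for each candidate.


Method: integration by parts — the integrand splits as 1 - z times exp(2*z) — repeatedly differentiating the polynomial part kills it, which is the parts ladder.
- u-substitution: no subexpression of the integrand serves as a whole-integral substitution inner — individual terms may offer their own, but none carries its derivative as a factor of the full integrand; a working change of variable would have to be constructed from outside the expression.
- integration by parts — applicable, and directly so.
- partial fractions — there is no rational-function structure to decompose.


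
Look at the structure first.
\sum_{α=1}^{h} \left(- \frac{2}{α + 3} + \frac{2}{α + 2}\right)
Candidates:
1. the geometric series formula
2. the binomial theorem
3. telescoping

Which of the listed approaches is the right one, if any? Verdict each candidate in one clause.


Diagnosis: telescoping — this sum is a zipper: each term contributes \frac{2}{α + 2} and removes the next index's value, which the following term puts back, closing term by term.
- the geometric series formula — the term-to-term ratio drifts with the index — the one thing the geometric formula cannot absorb.
- the binomial theorem: no binomial coefficients pair with matched powers.
- telescoping — applies; the problem has the shape this method handles.


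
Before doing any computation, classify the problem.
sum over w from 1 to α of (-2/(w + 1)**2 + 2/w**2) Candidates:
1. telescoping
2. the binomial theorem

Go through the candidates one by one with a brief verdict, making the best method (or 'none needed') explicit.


Verdict: telescoping — the generic term is a one-step difference of 2/w**2, so partial sums shortcut to endpoint evaluation.
- telescoping: applicable, and directly so.
- the binomial theorem — no binomial coefficients pair with matched powers.


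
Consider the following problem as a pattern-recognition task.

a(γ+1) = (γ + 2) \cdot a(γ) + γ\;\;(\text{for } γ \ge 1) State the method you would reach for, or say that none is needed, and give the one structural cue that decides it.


Method: a summation factor — rescale the sequence by the product of the weights γ + 2 so far — the recurrence collapses to a plain running sum.


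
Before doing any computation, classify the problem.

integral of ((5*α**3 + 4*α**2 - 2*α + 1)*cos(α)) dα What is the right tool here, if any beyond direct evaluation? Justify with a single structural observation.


Technique: integration by parts — the integrand splits as 5*α**3 + 4*α**2 - 2*α + 1 times cos(α) — repeatedly differentiating the polynomial part kills it, which is the parts ladder.


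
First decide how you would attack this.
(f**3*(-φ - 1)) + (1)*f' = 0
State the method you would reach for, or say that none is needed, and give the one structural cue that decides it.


Method: separation of variables — all dependence on the two variables factors apart, the defining separable shape.


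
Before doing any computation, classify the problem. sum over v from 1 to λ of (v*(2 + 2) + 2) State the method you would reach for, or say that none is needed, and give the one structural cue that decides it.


Verdict: no special technique — no cancellation, no constant ratio, no binomial weights — just polynomial terms summed directly.


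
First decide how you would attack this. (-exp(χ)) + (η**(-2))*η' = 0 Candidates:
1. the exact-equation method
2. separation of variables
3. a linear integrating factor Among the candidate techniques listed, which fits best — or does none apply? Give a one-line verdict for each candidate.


Verdict: separation of variables — solved for the derivative, the right side splits multiplicatively into a function of each variable alone — divide and integrate each side.
- the exact-equation method: with no real cross-dependence between the variables, the exact-equation machinery is a detour rather than the natural reading.
- separation of variables: applicable, and directly so.
- a linear integrating factor — the unknown enters nonlinearly (through a power, a denominator, or a transcendental function), which the linear integrating-factor recipe cannot absorb as-is — any repair would come from a preliminary substitution, not the factor.


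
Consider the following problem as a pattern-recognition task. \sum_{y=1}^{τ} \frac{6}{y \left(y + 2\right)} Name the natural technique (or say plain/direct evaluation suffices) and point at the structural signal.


Method: telescoping — \frac{6}{y \left(y + 2\right)} is a collapsed telescope: expand it into simple fractions to see the cancellation.


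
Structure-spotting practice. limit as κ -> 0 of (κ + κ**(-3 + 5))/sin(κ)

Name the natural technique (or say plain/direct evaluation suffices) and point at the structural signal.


Method: l'Hôpital's rule (0/0) — numerator and denominator both vanish at 0 — a genuine 0/0 form, which is exactly when l'Hôpital applies. A first-order expansion at the point is an equally standard path; the rule packages it.


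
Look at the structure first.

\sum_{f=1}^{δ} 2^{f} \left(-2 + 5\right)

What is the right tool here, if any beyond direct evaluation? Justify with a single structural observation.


Technique: the geometric series formula — term-over-term division gives 2 every time — index-free ratio, geometric sum formula applies.


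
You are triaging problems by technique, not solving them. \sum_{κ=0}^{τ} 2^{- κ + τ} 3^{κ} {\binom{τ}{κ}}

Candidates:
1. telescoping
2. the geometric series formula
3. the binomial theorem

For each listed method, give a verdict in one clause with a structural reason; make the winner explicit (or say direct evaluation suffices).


Verdict: the binomial theorem — the summand is term κ of a binomial expansion in 3 and 2; the whole sum is a single power.
- telescoping: computed from the summand as displayed, the partial sums build up without the pairwise collapse telescoping exploits.
- the geometric series formula — the ratio of consecutive terms depends on the index.
- the binomial theorem — yes, a natural case for it.


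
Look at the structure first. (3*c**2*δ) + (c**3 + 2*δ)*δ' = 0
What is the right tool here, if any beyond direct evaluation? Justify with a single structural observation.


Method: the exact-equation method — check exactness first: here it holds (3*c**2*δ, c**3 + 2*δ have matching cross partials), so no integrating factor is needed.


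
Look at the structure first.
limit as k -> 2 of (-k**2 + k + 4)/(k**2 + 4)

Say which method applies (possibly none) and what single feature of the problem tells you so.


Verdict: no special technique — the expression is continuous at the evaluation point — substitute directly; no indeterminate form appears.


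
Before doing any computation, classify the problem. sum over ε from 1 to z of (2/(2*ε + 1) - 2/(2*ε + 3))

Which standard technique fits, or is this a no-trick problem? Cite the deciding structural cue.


Method: telescoping — the summand is built as 2/(2*ε + 1) minus its own successor — adjacent terms annihilate down the line.


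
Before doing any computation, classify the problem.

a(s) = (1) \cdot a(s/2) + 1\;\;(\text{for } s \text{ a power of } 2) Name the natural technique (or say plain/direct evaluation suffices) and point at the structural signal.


Technique: the master substitution — the argument shrinks by the factor 2, so measure the index on a logarithmic scale and the recursion becomes a shift.


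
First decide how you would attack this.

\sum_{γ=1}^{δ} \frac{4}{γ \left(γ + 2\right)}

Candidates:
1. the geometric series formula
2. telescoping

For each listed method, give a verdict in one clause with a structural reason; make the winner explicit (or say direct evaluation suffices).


Verdict: telescoping — integer-spaced poles in \frac{4}{γ \left(γ + 2\right)} are the telescoping signature in disguise.
- the geometric series formula: consecutive terms are not related by a fixed multiplier.
- telescoping — applies; the problem has the shape this method handles.


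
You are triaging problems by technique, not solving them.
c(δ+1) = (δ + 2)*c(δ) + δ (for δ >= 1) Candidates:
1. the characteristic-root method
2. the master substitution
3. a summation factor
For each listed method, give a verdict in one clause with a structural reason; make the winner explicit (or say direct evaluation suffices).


Diagnosis: a summation factor — normalize by the running product of δ + 2: the left side becomes a difference, and differences sum.
- the characteristic-root method — an index-dependent weight blocks the pure exponential ansatz.
- the master substitution: the recursion steps by a constant offset, so exponential reindexing is pointless.
- a summation factor — applies; the problem has the shape this method handles.


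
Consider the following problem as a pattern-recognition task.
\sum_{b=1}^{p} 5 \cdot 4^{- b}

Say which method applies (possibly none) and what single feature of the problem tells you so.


Best approach: the geometric series formula — consecutive terms stand in a fixed index-free ratio — the geometric sum formula closes it.


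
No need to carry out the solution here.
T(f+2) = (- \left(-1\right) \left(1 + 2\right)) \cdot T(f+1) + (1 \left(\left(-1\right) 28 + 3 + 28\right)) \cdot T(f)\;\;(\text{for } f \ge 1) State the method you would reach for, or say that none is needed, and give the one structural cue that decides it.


Technique: the characteristic-root method — no index-dependence in the weights and nothing inhomogeneous: classic characteristic-equation setup.


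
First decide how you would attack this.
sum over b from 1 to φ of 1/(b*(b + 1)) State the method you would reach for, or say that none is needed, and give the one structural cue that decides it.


Method: telescoping — 1/(b*(b + 1)) is a collapsed telescope: expand it into simple fractions to see the cancellation.


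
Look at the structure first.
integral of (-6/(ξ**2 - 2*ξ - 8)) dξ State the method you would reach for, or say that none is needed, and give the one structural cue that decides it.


Diagnosis: partial fractions — the integrand is a proper rational function and its denominator ξ**2 - 2*ξ - 8 factors into distinct pieces, so it splits into simple fractions.


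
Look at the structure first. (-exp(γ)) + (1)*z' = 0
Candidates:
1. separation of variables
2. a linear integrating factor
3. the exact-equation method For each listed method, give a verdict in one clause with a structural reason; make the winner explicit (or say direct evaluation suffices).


Technique: no special technique — with z absent the equation is not coupled at all: direct integration in γ.
- separation of variables — with no unknown in the slope, separating variables is a formality — the equation integrates directly.
- a linear integrating factor: the linear template holds only trivially here (the unknown is absent, so the coefficient is zero) — the method is not the natural label.
- the exact-equation method — no dependence on the unknown anywhere: exactness is a label without content here.


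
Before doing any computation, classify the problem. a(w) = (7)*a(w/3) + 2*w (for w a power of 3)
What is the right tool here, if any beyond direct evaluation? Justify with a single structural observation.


Verdict: the master substitution — index division is the fingerprint: w/3 in the recursive call means substitute w = 3^m.


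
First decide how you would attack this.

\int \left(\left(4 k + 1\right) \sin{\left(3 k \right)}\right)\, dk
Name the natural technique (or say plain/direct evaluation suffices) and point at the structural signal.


Technique: integration by parts — a polynomial factor 4 k + 1 multiplies \sin{\left(3 k \right)}; differentiating 4 k + 1 lowers its degree while \sin{\left(3 k \right)} integrates cleanly, so parts wins.


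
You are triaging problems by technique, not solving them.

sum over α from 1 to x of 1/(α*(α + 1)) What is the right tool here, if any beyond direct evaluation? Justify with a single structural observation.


Best approach: telescoping — 1/(α*(α + 1)) is a collapsed telescope: expand it into simple fractions to see the cancellation.


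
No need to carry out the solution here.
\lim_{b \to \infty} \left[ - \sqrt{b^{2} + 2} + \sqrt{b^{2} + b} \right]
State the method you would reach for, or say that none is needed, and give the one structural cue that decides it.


Verdict: conjugate multiplication — this difference gives up after one conjugate multiplication — the radical structure cancels against its conjugate.


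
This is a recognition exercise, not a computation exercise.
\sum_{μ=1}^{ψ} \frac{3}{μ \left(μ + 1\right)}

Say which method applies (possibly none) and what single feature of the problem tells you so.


Method: telescoping — rewrite \frac{3}{μ \left(μ + 1\right)} as simple fractions and successive terms eat each other — only the edges survive.


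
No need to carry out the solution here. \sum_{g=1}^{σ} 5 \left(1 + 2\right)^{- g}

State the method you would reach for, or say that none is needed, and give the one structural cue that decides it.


Method: the geometric series formula — consecutive terms stand in a fixed index-free ratio — the geometric sum formula closes it.


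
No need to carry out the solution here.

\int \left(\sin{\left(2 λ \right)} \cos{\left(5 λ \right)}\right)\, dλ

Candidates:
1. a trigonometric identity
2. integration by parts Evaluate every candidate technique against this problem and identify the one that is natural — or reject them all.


Diagnosis: a trigonometric identity — \sin{\left(2 λ \right)} \cos{\left(5 λ \right)} is a beat pattern — rewrite the product as a sum of single-frequency waves before integrating.
- a trigonometric identity — a fit — the right tool for this form.
- integration by parts — not the fit here: there is no polynomial factor to ladder down — parts can still close the trigonometric product by recursion, though the identity rewrite is the direct route.


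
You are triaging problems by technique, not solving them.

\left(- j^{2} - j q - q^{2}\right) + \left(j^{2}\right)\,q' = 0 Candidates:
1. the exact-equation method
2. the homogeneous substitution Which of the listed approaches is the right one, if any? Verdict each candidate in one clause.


Method: the homogeneous substitution — solved for the derivative, the right side is unchanged under scaling j and q together — it depends only on the ratio q/j, so substitute a single ratio variable.
- the exact-equation method: no potential function has this form as its differential, as written.
- the homogeneous substitution — yes — fits the structure here.
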